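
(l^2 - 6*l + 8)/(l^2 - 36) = (l^2 - 6*l + 8)/(l^2 - 36)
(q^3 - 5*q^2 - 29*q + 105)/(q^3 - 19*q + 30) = (q - 7)/(q - 2)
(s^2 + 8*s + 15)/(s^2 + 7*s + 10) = (s + 3)/(s + 2)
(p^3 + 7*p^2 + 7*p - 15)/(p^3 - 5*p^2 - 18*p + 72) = (p^3 + 7*p^2 + 7*p - 15)/(p^3 - 5*p^2 - 18*p + 72)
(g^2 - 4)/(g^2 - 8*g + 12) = (g + 2)/(g - 6)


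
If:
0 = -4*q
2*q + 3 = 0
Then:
No Solution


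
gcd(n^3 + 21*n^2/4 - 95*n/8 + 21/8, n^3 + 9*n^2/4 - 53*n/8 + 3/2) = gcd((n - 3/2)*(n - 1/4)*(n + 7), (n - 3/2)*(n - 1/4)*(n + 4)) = n^2 - 7*n/4 + 3/8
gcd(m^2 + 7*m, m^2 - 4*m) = m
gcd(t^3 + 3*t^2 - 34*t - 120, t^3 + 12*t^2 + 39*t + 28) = t + 4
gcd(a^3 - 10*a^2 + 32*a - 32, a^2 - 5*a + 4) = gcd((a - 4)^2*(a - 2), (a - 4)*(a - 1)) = a - 4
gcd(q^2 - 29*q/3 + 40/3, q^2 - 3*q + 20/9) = q - 5/3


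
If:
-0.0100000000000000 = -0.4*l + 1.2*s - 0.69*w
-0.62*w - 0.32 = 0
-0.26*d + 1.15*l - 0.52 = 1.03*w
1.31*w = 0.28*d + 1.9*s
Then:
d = -0.21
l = -0.06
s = -0.32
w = -0.52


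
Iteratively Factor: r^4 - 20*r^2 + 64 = (r - 2)*(r^3 + 2*r^2 - 16*r - 32) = (r - 2)*(r + 2)*(r^2 - 16) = (r - 4)*(r - 2)*(r + 2)*(r + 4)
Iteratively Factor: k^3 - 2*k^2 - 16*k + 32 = (k + 4)*(k^2 - 6*k + 8) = (k - 4)*(k + 4)*(k - 2)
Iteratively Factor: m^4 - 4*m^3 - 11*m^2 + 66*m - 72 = (m - 2)*(m^3 - 2*m^2 - 15*m + 36) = (m - 3)*(m - 2)*(m^2 + m - 12) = (m - 3)*(m - 2)*(m + 4)*(m - 3)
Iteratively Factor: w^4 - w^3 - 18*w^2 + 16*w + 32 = (w - 4)*(w^3 + 3*w^2 - 6*w - 8) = (w - 4)*(w - 2)*(w^2 + 5*w + 4) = (w - 4)*(w - 2)*(w + 4)*(w + 1)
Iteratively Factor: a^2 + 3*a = (a)*(a + 3)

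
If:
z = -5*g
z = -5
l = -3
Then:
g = 1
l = -3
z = -5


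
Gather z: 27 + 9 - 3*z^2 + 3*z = -3*z^2 + 3*z + 36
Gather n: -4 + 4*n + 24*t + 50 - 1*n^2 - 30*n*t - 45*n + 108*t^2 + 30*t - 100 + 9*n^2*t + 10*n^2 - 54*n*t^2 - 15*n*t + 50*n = n^2*(9*t + 9) + n*(-54*t^2 - 45*t + 9) + 108*t^2 + 54*t - 54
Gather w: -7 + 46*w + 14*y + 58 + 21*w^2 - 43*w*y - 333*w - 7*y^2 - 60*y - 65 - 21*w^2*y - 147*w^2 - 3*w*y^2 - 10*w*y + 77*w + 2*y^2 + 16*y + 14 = w^2*(-21*y - 126) + w*(-3*y^2 - 53*y - 210) - 5*y^2 - 30*y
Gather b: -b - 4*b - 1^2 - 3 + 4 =-5*b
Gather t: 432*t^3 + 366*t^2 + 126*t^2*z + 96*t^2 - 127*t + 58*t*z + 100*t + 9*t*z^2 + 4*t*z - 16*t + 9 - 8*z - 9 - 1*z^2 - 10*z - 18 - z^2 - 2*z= 432*t^3 + t^2*(126*z + 462) + t*(9*z^2 + 62*z - 43) - 2*z^2 - 20*z - 18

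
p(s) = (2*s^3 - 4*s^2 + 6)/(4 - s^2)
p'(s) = 2*s*(2*s^3 - 4*s^2 + 6)/(4 - s^2)^2 + (6*s^2 - 8*s)/(4 - s^2) = 2*s*(-s^3 + 12*s - 10)/(s^4 - 8*s^2 + 16)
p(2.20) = -9.45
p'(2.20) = 35.87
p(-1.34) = -2.72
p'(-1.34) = 13.06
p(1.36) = 1.69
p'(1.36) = 2.24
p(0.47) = 1.41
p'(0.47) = -0.29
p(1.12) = 1.38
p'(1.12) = 0.60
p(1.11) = 1.38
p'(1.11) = 0.57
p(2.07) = -23.17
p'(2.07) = 304.51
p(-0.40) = 1.36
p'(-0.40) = 0.80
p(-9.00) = 23.06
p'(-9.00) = -1.85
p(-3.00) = 16.80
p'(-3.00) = 4.56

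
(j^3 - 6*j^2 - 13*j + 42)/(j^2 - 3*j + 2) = (j^2 - 4*j - 21)/(j - 1)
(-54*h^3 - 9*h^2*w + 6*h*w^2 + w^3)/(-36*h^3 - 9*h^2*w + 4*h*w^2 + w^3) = (6*h + w)/(4*h + w)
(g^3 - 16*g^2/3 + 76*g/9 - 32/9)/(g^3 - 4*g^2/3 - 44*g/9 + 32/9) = (g - 2)/(g + 2)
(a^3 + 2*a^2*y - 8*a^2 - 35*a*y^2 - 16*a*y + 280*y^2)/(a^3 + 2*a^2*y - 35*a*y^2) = (a - 8)/a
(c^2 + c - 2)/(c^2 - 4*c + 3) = (c + 2)/(c - 3)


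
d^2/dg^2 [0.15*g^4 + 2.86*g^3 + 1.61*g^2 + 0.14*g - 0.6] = 1.8*g^2 + 17.16*g + 3.22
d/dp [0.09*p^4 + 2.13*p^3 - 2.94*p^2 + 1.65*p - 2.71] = 0.36*p^3 + 6.39*p^2 - 5.88*p + 1.65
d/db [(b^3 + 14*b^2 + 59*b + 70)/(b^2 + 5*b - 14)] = (b^2 - 4*b - 24)/(b^2 - 4*b + 4)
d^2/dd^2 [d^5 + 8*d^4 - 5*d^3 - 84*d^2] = 20*d^3 + 96*d^2 - 30*d - 168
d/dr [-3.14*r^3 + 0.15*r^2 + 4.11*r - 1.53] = -9.42*r^2 + 0.3*r + 4.11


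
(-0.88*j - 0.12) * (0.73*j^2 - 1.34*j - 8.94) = -0.6424*j^3 + 1.0916*j^2 + 8.028*j + 1.0728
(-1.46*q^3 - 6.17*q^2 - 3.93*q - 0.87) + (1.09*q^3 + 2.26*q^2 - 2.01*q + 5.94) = -0.37*q^3 - 3.91*q^2 - 5.94*q + 5.07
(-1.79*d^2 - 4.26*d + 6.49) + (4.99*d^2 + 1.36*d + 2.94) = 3.2*d^2 - 2.9*d + 9.43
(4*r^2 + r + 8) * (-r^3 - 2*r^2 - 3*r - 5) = -4*r^5 - 9*r^4 - 22*r^3 - 39*r^2 - 29*r - 40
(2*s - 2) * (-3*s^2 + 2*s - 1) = -6*s^3 + 10*s^2 - 6*s + 2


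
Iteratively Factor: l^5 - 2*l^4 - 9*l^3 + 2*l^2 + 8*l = (l + 2)*(l^4 - 4*l^3 - l^2 + 4*l) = l*(l + 2)*(l^3 - 4*l^2 - l + 4) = l*(l - 4)*(l + 2)*(l^2 - 1) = l*(l - 4)*(l + 1)*(l + 2)*(l - 1)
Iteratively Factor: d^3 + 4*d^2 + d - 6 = (d + 2)*(d^2 + 2*d - 3) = (d - 1)*(d + 2)*(d + 3)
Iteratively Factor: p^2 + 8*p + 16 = (p + 4)*(p + 4)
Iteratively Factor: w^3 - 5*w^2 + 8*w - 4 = (w - 2)*(w^2 - 3*w + 2) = (w - 2)^2*(w - 1)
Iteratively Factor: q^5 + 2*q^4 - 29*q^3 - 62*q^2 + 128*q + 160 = (q + 1)*(q^4 + q^3 - 30*q^2 - 32*q + 160) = (q + 1)*(q + 4)*(q^3 - 3*q^2 - 18*q + 40) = (q - 2)*(q + 1)*(q + 4)*(q^2 - q - 20) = (q - 2)*(q + 1)*(q + 4)^2*(q - 5)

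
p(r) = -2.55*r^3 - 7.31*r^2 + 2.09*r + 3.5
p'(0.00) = 2.09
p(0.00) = 3.50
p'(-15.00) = -1499.86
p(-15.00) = 6933.65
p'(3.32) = -130.77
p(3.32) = -163.45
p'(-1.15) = 8.79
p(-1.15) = -4.69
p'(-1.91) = 2.11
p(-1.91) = -9.39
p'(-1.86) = 2.82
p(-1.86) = -9.27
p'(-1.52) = 6.64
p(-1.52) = -7.61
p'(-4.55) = -89.76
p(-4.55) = 82.86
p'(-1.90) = 2.25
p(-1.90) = -9.37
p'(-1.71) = 4.72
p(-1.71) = -8.70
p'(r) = -7.65*r^2 - 14.62*r + 2.09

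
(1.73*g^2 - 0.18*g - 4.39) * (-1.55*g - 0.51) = -2.6815*g^3 - 0.6033*g^2 + 6.8963*g + 2.2389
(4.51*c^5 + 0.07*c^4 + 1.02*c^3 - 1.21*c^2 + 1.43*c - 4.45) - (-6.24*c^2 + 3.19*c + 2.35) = 4.51*c^5 + 0.07*c^4 + 1.02*c^3 + 5.03*c^2 - 1.76*c - 6.8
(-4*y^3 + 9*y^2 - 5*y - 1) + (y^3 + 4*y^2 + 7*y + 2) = -3*y^3 + 13*y^2 + 2*y + 1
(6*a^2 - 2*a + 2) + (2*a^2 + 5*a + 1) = 8*a^2 + 3*a + 3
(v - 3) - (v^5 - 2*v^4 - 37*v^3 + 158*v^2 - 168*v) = -v^5 + 2*v^4 + 37*v^3 - 158*v^2 + 169*v - 3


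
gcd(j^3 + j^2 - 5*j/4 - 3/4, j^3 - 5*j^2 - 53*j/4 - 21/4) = j^2 + 2*j + 3/4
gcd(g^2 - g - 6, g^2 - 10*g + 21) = g - 3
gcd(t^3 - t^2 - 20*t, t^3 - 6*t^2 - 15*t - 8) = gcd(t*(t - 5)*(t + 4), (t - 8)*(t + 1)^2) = 1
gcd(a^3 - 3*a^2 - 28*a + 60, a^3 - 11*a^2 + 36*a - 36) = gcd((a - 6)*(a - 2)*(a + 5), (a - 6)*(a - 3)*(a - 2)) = a^2 - 8*a + 12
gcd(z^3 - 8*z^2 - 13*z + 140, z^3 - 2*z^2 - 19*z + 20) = z^2 - z - 20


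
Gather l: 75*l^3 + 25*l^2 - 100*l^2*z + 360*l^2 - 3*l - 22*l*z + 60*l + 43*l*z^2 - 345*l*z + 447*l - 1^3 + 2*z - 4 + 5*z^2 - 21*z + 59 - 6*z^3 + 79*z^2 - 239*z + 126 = 75*l^3 + l^2*(385 - 100*z) + l*(43*z^2 - 367*z + 504) - 6*z^3 + 84*z^2 - 258*z + 180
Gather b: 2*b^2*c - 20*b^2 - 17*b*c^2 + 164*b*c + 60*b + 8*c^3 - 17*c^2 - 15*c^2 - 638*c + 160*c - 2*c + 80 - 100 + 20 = b^2*(2*c - 20) + b*(-17*c^2 + 164*c + 60) + 8*c^3 - 32*c^2 - 480*c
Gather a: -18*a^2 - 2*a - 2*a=-18*a^2 - 4*a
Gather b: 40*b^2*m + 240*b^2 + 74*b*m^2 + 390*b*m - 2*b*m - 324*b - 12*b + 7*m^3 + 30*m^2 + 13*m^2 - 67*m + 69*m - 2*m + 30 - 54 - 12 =b^2*(40*m + 240) + b*(74*m^2 + 388*m - 336) + 7*m^3 + 43*m^2 - 36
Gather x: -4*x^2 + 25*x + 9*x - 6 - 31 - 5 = -4*x^2 + 34*x - 42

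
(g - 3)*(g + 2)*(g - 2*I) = g^3 - g^2 - 2*I*g^2 - 6*g + 2*I*g + 12*I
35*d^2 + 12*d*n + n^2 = (5*d + n)*(7*d + n)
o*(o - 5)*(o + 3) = o^3 - 2*o^2 - 15*o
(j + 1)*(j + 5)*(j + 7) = j^3 + 13*j^2 + 47*j + 35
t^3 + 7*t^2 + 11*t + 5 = (t + 1)^2*(t + 5)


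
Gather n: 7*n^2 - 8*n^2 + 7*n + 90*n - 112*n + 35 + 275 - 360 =-n^2 - 15*n - 50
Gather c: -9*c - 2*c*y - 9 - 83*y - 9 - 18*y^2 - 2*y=c*(-2*y - 9) - 18*y^2 - 85*y - 18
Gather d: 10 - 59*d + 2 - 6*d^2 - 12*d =-6*d^2 - 71*d + 12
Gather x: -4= -4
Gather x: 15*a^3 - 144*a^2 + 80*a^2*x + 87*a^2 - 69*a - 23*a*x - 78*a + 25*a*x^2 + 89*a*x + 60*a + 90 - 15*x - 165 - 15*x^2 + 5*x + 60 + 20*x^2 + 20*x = 15*a^3 - 57*a^2 - 87*a + x^2*(25*a + 5) + x*(80*a^2 + 66*a + 10) - 15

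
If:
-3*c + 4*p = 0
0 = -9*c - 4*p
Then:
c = 0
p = 0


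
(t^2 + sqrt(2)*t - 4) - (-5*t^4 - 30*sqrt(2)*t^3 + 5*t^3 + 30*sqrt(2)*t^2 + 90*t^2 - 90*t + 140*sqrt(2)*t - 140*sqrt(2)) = 5*t^4 - 5*t^3 + 30*sqrt(2)*t^3 - 89*t^2 - 30*sqrt(2)*t^2 - 139*sqrt(2)*t + 90*t - 4 + 140*sqrt(2)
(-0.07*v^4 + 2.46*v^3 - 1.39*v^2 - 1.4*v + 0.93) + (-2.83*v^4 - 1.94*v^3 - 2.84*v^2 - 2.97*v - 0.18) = -2.9*v^4 + 0.52*v^3 - 4.23*v^2 - 4.37*v + 0.75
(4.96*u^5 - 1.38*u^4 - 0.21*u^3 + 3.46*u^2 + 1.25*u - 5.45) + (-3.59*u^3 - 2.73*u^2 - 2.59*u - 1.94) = 4.96*u^5 - 1.38*u^4 - 3.8*u^3 + 0.73*u^2 - 1.34*u - 7.39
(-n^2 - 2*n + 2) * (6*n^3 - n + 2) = -6*n^5 - 12*n^4 + 13*n^3 - 6*n + 4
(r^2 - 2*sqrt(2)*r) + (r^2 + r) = 2*r^2 - 2*sqrt(2)*r + r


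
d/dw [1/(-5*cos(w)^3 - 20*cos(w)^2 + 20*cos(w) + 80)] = (-3*cos(w)^2 - 8*cos(w) + 4)*sin(w)/(5*(cos(w)^3 + 4*cos(w)^2 - 4*cos(w) - 16)^2)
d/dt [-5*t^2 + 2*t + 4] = 2 - 10*t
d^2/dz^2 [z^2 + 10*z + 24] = 2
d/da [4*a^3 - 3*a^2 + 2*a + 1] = 12*a^2 - 6*a + 2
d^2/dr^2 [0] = 0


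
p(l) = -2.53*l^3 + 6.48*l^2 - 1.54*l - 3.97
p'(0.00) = -1.54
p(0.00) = -3.97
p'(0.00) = -1.54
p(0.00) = -3.97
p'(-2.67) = -90.25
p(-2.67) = 94.49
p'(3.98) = -70.19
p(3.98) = -66.96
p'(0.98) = 3.87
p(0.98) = -1.64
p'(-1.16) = -26.79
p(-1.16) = 10.48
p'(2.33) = -12.55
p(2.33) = -4.38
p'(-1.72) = -46.29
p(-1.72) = 30.72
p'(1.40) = 1.73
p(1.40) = -0.37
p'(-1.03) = -22.94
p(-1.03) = 7.26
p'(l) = -7.59*l^2 + 12.96*l - 1.54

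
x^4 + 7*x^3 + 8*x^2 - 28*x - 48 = (x - 2)*(x + 2)*(x + 3)*(x + 4)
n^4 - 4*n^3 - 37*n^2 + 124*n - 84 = (n - 7)*(n - 2)*(n - 1)*(n + 6)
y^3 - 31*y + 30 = (y - 5)*(y - 1)*(y + 6)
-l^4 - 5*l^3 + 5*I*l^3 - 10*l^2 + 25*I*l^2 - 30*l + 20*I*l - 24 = (l + 4)*(l - 6*I)*(-I*l + 1)*(-I*l - I)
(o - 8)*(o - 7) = o^2 - 15*o + 56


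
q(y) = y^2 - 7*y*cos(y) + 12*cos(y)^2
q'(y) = 7*y*sin(y) + 2*y - 24*sin(y)*cos(y) - 7*cos(y)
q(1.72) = 5.01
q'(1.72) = 19.91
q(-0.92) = 9.15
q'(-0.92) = 10.61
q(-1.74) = 1.32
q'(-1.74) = 5.72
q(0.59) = 5.20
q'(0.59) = -13.43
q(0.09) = 11.28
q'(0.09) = -8.88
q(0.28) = 9.28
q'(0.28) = -12.00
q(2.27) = 20.35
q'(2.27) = 33.03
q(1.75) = 5.63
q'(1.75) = 21.01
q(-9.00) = 33.56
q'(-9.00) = 5.33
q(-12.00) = 223.43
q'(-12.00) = -85.85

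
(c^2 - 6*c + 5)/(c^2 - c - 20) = (c - 1)/(c + 4)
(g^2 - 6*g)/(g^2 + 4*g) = (g - 6)/(g + 4)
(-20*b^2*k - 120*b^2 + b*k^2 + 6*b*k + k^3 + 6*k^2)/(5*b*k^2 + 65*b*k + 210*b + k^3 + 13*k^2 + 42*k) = (-4*b + k)/(k + 7)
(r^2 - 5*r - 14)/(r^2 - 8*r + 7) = (r + 2)/(r - 1)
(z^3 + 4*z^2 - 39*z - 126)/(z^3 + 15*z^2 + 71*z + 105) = (z - 6)/(z + 5)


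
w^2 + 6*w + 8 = (w + 2)*(w + 4)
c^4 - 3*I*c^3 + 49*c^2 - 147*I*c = c*(c - 7*I)*(c - 3*I)*(c + 7*I)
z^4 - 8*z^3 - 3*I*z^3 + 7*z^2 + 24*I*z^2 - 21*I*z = z*(z - 7)*(z - 1)*(z - 3*I)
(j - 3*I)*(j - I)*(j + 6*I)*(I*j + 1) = I*j^4 - j^3 + 23*I*j^2 + 39*j - 18*I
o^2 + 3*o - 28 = (o - 4)*(o + 7)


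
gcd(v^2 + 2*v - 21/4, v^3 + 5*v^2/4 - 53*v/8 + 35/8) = v + 7/2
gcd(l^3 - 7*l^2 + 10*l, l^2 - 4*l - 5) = l - 5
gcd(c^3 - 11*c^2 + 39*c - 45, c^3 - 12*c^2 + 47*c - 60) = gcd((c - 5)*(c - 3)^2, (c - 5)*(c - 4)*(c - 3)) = c^2 - 8*c + 15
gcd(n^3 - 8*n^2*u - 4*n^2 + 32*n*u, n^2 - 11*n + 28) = n - 4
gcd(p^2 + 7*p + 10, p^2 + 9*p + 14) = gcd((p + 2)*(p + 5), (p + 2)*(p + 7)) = p + 2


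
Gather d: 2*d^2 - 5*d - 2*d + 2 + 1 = 2*d^2 - 7*d + 3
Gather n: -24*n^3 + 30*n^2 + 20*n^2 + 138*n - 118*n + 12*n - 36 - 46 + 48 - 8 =-24*n^3 + 50*n^2 + 32*n - 42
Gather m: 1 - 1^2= 0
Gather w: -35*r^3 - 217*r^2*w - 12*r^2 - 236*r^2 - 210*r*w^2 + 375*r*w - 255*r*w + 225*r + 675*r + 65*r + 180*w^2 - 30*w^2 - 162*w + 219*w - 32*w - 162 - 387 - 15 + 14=-35*r^3 - 248*r^2 + 965*r + w^2*(150 - 210*r) + w*(-217*r^2 + 120*r + 25) - 550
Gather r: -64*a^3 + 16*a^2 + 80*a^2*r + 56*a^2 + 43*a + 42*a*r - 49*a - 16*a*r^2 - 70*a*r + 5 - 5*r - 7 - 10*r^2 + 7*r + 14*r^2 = -64*a^3 + 72*a^2 - 6*a + r^2*(4 - 16*a) + r*(80*a^2 - 28*a + 2) - 2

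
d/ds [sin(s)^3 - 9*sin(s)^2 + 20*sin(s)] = (3*sin(s)^2 - 18*sin(s) + 20)*cos(s)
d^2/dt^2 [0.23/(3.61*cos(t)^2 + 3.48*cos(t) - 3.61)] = (-11.989532*(1 - cos(t)^2)^2 - 8.668332*cos(t)^3 - 20.76969*cos(t)^2 + 14.44722*cos(t) + 23.555082)/(-3.61*sin(t)^2 + 3.48*cos(t))^3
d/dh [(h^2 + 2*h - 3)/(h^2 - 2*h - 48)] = 2*(-2*h^2 - 45*h - 51)/(h^4 - 4*h^3 - 92*h^2 + 192*h + 2304)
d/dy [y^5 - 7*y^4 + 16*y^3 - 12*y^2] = y*(5*y^3 - 28*y^2 + 48*y - 24)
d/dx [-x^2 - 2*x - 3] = -2*x - 2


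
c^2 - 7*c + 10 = (c - 5)*(c - 2)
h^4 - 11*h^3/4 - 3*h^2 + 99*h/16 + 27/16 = (h - 3)*(h - 3/2)*(h + 1/4)*(h + 3/2)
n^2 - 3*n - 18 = (n - 6)*(n + 3)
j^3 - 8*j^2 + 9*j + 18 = (j - 6)*(j - 3)*(j + 1)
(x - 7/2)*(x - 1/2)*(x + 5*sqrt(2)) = x^3 - 4*x^2 + 5*sqrt(2)*x^2 - 20*sqrt(2)*x + 7*x/4 + 35*sqrt(2)/4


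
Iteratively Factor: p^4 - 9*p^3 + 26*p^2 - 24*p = (p - 4)*(p^3 - 5*p^2 + 6*p) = (p - 4)*(p - 2)*(p^2 - 3*p) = p*(p - 4)*(p - 2)*(p - 3)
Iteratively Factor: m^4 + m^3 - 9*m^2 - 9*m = (m + 1)*(m^3 - 9*m) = m*(m + 1)*(m^2 - 9) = m*(m + 1)*(m + 3)*(m - 3)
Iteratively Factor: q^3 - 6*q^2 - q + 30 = (q + 2)*(q^2 - 8*q + 15) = (q - 5)*(q + 2)*(q - 3)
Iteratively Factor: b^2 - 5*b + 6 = (b - 2)*(b - 3)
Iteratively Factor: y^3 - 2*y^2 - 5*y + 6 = (y - 3)*(y^2 + y - 2) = (y - 3)*(y - 1)*(y + 2)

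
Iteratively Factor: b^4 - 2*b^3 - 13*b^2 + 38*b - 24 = (b + 4)*(b^3 - 6*b^2 + 11*b - 6) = (b - 3)*(b + 4)*(b^2 - 3*b + 2) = (b - 3)*(b - 1)*(b + 4)*(b - 2)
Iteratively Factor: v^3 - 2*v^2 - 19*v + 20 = (v - 5)*(v^2 + 3*v - 4) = (v - 5)*(v - 1)*(v + 4)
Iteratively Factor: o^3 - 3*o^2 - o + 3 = (o - 1)*(o^2 - 2*o - 3) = (o - 3)*(o - 1)*(o + 1)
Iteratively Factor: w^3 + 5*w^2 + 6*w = (w)*(w^2 + 5*w + 6) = w*(w + 3)*(w + 2)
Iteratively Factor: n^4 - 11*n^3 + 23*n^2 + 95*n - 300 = (n - 4)*(n^3 - 7*n^2 - 5*n + 75) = (n - 5)*(n - 4)*(n^2 - 2*n - 15) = (n - 5)*(n - 4)*(n + 3)*(n - 5)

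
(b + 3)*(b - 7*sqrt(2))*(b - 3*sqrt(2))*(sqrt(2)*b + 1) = sqrt(2)*b^4 - 19*b^3 + 3*sqrt(2)*b^3 - 57*b^2 + 32*sqrt(2)*b^2 + 42*b + 96*sqrt(2)*b + 126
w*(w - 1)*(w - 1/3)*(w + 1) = w^4 - w^3/3 - w^2 + w/3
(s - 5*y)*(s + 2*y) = s^2 - 3*s*y - 10*y^2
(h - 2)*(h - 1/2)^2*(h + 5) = h^4 + 2*h^3 - 51*h^2/4 + 43*h/4 - 5/2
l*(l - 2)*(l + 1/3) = l^3 - 5*l^2/3 - 2*l/3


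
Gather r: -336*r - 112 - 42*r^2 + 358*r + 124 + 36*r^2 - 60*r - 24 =-6*r^2 - 38*r - 12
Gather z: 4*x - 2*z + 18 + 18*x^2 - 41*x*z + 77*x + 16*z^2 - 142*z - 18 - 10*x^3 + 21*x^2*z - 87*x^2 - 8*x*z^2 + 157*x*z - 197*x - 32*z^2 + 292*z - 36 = -10*x^3 - 69*x^2 - 116*x + z^2*(-8*x - 16) + z*(21*x^2 + 116*x + 148) - 36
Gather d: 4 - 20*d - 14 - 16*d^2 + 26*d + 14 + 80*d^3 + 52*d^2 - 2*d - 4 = 80*d^3 + 36*d^2 + 4*d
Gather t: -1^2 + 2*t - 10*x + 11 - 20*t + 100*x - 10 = -18*t + 90*x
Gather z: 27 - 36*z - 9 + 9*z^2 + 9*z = 9*z^2 - 27*z + 18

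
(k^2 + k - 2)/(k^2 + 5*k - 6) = (k + 2)/(k + 6)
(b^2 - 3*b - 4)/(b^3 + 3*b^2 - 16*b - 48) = (b + 1)/(b^2 + 7*b + 12)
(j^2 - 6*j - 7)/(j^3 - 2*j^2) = (j^2 - 6*j - 7)/(j^2*(j - 2))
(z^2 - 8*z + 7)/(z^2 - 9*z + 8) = (z - 7)/(z - 8)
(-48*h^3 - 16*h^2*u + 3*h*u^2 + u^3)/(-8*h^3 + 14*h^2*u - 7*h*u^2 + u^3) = (12*h^2 + 7*h*u + u^2)/(2*h^2 - 3*h*u + u^2)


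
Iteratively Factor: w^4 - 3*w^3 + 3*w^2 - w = (w - 1)*(w^3 - 2*w^2 + w) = w*(w - 1)*(w^2 - 2*w + 1) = w*(w - 1)^2*(w - 1)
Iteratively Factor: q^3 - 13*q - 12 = (q + 3)*(q^2 - 3*q - 4) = (q - 4)*(q + 3)*(q + 1)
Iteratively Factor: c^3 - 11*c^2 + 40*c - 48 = (c - 4)*(c^2 - 7*c + 12) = (c - 4)^2*(c - 3)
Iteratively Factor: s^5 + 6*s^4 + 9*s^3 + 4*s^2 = (s + 1)*(s^4 + 5*s^3 + 4*s^2) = s*(s + 1)*(s^3 + 5*s^2 + 4*s) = s*(s + 1)*(s + 4)*(s^2 + s) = s*(s + 1)^2*(s + 4)*(s)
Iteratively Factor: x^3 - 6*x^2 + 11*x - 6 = (x - 1)*(x^2 - 5*x + 6) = (x - 3)*(x - 1)*(x - 2)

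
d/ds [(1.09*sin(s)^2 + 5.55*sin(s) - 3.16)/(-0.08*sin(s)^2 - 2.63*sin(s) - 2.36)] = (-5.6504*sin(s) + 1.21135*cos(2*s) - 22.62015)*cos(s)/(0.0064*sin(s)^4 + 0.4208*sin(s)^3 + 7.2945*sin(s)^2 + 12.4136*sin(s) + 5.5696)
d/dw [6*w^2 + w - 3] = 12*w + 1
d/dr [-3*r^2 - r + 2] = -6*r - 1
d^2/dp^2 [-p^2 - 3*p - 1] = -2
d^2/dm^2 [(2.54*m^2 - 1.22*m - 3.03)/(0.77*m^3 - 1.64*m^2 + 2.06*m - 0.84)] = (3.011932*m^6 - 4.34002800000002*m^5 - 36.487836*m^4 + 98.690728*m^3 - 108.19782*m^2 + 59.74452*m - 18.005688)/(0.456533*m^9 - 2.917068*m^8 + 9.877098*m^7 - 21.51326*m^6 + 32.788956*m^5 - 35.650752*m^4 + 27.398888*m^3 - 14.165424*m^2 + 4.360608*m - 0.592704)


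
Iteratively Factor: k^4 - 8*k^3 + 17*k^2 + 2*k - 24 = (k - 2)*(k^3 - 6*k^2 + 5*k + 12) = (k - 3)*(k - 2)*(k^2 - 3*k - 4) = (k - 3)*(k - 2)*(k + 1)*(k - 4)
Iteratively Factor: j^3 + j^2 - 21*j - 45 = (j + 3)*(j^2 - 2*j - 15) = (j - 5)*(j + 3)*(j + 3)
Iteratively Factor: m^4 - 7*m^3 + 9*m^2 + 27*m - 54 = (m - 3)*(m^3 - 4*m^2 - 3*m + 18) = (m - 3)^2*(m^2 - m - 6) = (m - 3)^3*(m + 2)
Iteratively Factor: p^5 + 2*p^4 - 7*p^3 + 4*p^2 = (p - 1)*(p^4 + 3*p^3 - 4*p^2) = p*(p - 1)*(p^3 + 3*p^2 - 4*p) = p*(p - 1)*(p + 4)*(p^2 - p) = p*(p - 1)^2*(p + 4)*(p)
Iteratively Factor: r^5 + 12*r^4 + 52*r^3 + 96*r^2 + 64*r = (r + 4)*(r^4 + 8*r^3 + 20*r^2 + 16*r) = (r + 2)*(r + 4)*(r^3 + 6*r^2 + 8*r) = r*(r + 2)*(r + 4)*(r^2 + 6*r + 8) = r*(r + 2)*(r + 4)^2*(r + 2)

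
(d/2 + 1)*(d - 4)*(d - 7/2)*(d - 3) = d^4/2 - 17*d^3/4 + 31*d^2/4 + 31*d/2 - 42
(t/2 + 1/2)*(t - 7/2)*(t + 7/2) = t^3/2 + t^2/2 - 49*t/8 - 49/8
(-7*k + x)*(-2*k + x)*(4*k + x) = 56*k^3 - 22*k^2*x - 5*k*x^2 + x^3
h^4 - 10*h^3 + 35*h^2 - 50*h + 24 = (h - 4)*(h - 3)*(h - 2)*(h - 1)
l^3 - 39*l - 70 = (l - 7)*(l + 2)*(l + 5)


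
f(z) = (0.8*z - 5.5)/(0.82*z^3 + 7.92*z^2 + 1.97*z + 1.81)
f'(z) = (0.8*z - 5.5)*(-2.46*z^2 - 15.84*z - 1.97)/(0.82*z^3 + 7.92*z^2 + 1.97*z + 1.81)^2 + 0.8/(0.82*z^3 + 7.92*z^2 + 1.97*z + 1.81) = (-1.312*z^3 + 7.194*z^2 + 87.12*z + 12.283)/(0.6724*z^6 + 12.9888*z^5 + 65.9572*z^4 + 34.1732*z^3 + 32.5513*z^2 + 7.1314*z + 3.2761)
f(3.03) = -0.03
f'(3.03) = 0.03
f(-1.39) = -0.54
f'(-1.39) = -0.62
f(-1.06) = -0.83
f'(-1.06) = -1.21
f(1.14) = -0.29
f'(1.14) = 0.49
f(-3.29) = -0.16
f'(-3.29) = -0.06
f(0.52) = -1.00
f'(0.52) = 2.29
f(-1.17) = -0.71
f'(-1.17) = -0.95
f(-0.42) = -2.52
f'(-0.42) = -4.27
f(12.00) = 0.00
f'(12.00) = -0.00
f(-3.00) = -0.18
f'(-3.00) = -0.07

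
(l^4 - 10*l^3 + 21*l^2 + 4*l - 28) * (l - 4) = l^5 - 14*l^4 + 61*l^3 - 80*l^2 - 44*l + 112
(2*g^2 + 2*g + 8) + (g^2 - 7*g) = 3*g^2 - 5*g + 8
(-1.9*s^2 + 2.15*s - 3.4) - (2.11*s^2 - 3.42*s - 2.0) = -4.01*s^2 + 5.57*s - 1.4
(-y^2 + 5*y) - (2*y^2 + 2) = -3*y^2 + 5*y - 2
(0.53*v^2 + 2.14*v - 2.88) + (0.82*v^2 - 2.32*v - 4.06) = 1.35*v^2 - 0.18*v - 6.94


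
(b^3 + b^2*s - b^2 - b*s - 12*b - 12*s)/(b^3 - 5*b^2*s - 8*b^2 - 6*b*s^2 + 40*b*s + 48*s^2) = (-b^2 + b + 12)/(-b^2 + 6*b*s + 8*b - 48*s)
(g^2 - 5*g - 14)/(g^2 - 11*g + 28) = (g + 2)/(g - 4)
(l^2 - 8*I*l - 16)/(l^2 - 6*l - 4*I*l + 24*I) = (l - 4*I)/(l - 6)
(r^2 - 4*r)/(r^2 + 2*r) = (r - 4)/(r + 2)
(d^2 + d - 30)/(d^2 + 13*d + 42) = (d - 5)/(d + 7)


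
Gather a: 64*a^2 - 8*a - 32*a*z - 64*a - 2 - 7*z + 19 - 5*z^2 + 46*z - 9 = 64*a^2 + a*(-32*z - 72) - 5*z^2 + 39*z + 8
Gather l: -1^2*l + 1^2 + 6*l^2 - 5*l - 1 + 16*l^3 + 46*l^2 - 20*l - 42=16*l^3 + 52*l^2 - 26*l - 42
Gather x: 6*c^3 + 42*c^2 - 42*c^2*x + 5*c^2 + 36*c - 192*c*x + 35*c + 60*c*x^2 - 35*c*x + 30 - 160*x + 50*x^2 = 6*c^3 + 47*c^2 + 71*c + x^2*(60*c + 50) + x*(-42*c^2 - 227*c - 160) + 30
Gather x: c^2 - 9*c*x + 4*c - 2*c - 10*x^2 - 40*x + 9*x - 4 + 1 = c^2 + 2*c - 10*x^2 + x*(-9*c - 31) - 3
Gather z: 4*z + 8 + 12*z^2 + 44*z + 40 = 12*z^2 + 48*z + 48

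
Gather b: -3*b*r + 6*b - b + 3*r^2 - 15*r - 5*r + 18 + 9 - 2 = b*(5 - 3*r) + 3*r^2 - 20*r + 25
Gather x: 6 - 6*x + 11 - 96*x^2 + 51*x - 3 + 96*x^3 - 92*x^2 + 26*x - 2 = 96*x^3 - 188*x^2 + 71*x + 12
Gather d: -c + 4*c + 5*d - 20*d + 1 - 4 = 3*c - 15*d - 3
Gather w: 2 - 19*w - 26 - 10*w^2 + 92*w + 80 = -10*w^2 + 73*w + 56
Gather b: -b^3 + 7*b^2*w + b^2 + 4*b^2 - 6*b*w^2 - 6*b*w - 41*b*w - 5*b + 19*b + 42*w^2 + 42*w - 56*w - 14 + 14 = -b^3 + b^2*(7*w + 5) + b*(-6*w^2 - 47*w + 14) + 42*w^2 - 14*w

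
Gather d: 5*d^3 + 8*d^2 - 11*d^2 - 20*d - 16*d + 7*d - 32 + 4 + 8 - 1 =5*d^3 - 3*d^2 - 29*d - 21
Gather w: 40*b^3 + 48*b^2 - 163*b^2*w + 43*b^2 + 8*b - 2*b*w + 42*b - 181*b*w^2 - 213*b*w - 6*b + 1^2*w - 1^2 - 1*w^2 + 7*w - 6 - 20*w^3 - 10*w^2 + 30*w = 40*b^3 + 91*b^2 + 44*b - 20*w^3 + w^2*(-181*b - 11) + w*(-163*b^2 - 215*b + 38) - 7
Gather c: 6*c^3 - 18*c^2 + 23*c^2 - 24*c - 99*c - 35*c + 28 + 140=6*c^3 + 5*c^2 - 158*c + 168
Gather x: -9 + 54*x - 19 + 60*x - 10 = 114*x - 38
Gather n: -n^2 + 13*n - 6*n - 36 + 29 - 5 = -n^2 + 7*n - 12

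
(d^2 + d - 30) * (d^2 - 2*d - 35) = d^4 - d^3 - 67*d^2 + 25*d + 1050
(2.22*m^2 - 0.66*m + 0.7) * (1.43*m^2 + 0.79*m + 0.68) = 3.1746*m^4 + 0.81*m^3 + 1.9892*m^2 + 0.1042*m + 0.476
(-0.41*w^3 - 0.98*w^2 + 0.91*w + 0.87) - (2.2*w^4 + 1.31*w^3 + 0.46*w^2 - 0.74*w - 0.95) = -2.2*w^4 - 1.72*w^3 - 1.44*w^2 + 1.65*w + 1.82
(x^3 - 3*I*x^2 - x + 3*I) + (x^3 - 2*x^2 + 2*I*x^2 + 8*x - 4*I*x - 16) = 2*x^3 - 2*x^2 - I*x^2 + 7*x - 4*I*x - 16 + 3*I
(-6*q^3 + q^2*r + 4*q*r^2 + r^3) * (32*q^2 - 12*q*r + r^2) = -192*q^5 + 104*q^4*r + 110*q^3*r^2 - 15*q^2*r^3 - 8*q*r^4 + r^5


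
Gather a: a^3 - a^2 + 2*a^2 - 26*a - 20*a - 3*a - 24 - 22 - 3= a^3 + a^2 - 49*a - 49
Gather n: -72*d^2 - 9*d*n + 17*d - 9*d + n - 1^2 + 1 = -72*d^2 + 8*d + n*(1 - 9*d)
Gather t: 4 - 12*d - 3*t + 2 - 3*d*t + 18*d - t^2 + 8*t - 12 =6*d - t^2 + t*(5 - 3*d) - 6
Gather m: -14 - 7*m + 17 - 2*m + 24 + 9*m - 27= 0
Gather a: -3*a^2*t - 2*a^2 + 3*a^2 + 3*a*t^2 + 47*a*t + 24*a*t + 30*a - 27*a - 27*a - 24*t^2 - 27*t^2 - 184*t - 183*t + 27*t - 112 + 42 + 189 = a^2*(1 - 3*t) + a*(3*t^2 + 71*t - 24) - 51*t^2 - 340*t + 119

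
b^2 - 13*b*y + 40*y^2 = (b - 8*y)*(b - 5*y)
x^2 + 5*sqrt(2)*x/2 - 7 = (x - sqrt(2))*(x + 7*sqrt(2)/2)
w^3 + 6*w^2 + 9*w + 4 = (w + 1)^2*(w + 4)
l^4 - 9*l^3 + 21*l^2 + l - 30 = (l - 5)*(l - 3)*(l - 2)*(l + 1)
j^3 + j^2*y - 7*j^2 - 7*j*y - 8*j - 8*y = (j - 8)*(j + 1)*(j + y)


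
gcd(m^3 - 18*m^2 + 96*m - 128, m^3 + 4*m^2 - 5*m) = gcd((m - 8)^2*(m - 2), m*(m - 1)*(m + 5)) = 1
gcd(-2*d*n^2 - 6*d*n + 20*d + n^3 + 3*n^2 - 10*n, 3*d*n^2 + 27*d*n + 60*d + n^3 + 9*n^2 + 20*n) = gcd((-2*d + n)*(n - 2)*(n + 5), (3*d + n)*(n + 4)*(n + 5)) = n + 5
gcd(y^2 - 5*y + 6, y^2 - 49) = 1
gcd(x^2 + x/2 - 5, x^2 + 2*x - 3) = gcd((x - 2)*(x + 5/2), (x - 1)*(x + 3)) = 1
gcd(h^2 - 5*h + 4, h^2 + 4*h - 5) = h - 1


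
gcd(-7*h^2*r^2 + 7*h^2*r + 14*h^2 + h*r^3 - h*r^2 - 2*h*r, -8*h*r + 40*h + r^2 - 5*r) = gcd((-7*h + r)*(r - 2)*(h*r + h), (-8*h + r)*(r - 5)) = 1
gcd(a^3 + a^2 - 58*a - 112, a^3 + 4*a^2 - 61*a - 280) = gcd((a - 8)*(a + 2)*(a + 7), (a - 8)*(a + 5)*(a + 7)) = a^2 - a - 56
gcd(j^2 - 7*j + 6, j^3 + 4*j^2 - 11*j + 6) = j - 1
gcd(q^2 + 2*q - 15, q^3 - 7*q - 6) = q - 3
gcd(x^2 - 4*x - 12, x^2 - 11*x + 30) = x - 6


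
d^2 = d^2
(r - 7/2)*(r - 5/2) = r^2 - 6*r + 35/4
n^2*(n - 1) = n^3 - n^2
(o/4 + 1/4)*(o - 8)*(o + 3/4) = o^3/4 - 25*o^2/16 - 53*o/16 - 3/2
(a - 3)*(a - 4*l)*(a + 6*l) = a^3 + 2*a^2*l - 3*a^2 - 24*a*l^2 - 6*a*l + 72*l^2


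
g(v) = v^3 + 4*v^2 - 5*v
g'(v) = 3*v^2 + 8*v - 5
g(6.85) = 474.86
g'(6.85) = 190.57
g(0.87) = -0.66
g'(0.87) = 4.23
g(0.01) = -0.05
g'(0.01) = -4.92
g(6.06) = 339.14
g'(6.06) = 153.65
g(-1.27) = 10.75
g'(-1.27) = -10.32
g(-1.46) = 12.71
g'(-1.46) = -10.29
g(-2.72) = 23.07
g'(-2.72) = -4.56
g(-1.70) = 15.15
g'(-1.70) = -9.93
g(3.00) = 48.00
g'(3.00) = 46.00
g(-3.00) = 24.00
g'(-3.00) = -2.00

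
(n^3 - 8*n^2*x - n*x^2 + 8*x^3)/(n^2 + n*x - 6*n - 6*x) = (n^2 - 9*n*x + 8*x^2)/(n - 6)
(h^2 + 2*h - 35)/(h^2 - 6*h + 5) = (h + 7)/(h - 1)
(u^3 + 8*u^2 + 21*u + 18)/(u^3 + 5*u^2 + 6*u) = (u + 3)/u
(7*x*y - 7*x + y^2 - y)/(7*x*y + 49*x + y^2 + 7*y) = (y - 1)/(y + 7)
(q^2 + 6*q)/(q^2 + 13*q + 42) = q/(q + 7)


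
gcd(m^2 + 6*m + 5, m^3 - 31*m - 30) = m^2 + 6*m + 5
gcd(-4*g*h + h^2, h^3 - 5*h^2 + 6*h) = h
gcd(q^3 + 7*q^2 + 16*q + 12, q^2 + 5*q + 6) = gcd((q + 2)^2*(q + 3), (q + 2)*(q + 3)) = q^2 + 5*q + 6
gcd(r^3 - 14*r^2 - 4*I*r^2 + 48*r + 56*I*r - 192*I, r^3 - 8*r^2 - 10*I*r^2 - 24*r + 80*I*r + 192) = r^2 + r*(-8 - 4*I) + 32*I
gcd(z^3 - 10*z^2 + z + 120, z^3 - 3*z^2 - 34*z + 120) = z - 5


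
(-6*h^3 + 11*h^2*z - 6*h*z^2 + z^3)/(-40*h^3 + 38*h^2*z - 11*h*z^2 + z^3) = (3*h^2 - 4*h*z + z^2)/(20*h^2 - 9*h*z + z^2)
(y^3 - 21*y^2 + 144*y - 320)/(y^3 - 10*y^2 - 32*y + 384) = (y - 5)/(y + 6)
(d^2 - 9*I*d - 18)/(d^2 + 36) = (d - 3*I)/(d + 6*I)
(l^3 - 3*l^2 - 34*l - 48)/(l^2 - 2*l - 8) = (l^2 - 5*l - 24)/(l - 4)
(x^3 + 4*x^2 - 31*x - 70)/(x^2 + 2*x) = x + 2 - 35/x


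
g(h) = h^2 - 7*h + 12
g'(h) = 2*h - 7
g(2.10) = 1.71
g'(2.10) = -2.80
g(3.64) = -0.23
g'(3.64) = 0.28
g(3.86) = -0.12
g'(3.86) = 0.72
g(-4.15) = 58.27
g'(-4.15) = -15.30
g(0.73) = 7.42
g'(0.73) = -5.54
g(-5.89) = 87.92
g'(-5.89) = -18.78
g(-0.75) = 17.81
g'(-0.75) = -8.50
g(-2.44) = 35.03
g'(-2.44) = -11.88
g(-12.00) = 240.00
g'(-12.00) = -31.00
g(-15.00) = 342.00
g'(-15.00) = -37.00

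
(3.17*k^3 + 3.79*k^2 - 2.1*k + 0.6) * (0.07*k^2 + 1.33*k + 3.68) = 0.2219*k^5 + 4.4814*k^4 + 16.5593*k^3 + 11.1962*k^2 - 6.93*k + 2.208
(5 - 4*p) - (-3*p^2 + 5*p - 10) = 3*p^2 - 9*p + 15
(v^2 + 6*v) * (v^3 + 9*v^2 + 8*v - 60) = v^5 + 15*v^4 + 62*v^3 - 12*v^2 - 360*v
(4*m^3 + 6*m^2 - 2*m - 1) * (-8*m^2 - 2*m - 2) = -32*m^5 - 56*m^4 - 4*m^3 + 6*m + 2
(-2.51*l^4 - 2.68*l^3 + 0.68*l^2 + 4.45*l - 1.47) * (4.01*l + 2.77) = -10.0651*l^5 - 17.6995*l^4 - 4.6968*l^3 + 19.7281*l^2 + 6.4318*l - 4.0719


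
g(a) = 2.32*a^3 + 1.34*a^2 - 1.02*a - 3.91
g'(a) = 6.96*a^2 + 2.68*a - 1.02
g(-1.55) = -7.75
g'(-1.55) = 11.55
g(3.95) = 155.95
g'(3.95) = 118.16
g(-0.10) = -3.80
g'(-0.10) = -1.22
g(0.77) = -2.84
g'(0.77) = 5.17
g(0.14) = -4.02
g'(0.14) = -0.51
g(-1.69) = -9.56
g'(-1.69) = 14.33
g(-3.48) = -81.91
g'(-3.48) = 73.94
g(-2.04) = -15.95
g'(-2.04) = 22.48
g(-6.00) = -450.67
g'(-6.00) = 233.46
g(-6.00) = -450.67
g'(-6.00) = 233.46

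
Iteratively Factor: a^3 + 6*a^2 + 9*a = (a)*(a^2 + 6*a + 9) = a*(a + 3)*(a + 3)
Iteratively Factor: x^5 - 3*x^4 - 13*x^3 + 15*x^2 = (x - 1)*(x^4 - 2*x^3 - 15*x^2) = x*(x - 1)*(x^3 - 2*x^2 - 15*x) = x*(x - 1)*(x + 3)*(x^2 - 5*x) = x^2*(x - 1)*(x + 3)*(x - 5)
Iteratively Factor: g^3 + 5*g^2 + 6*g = (g + 2)*(g^2 + 3*g) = (g + 2)*(g + 3)*(g)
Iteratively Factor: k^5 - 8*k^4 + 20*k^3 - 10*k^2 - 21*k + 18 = (k - 3)*(k^4 - 5*k^3 + 5*k^2 + 5*k - 6) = (k - 3)^2*(k^3 - 2*k^2 - k + 2) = (k - 3)^2*(k + 1)*(k^2 - 3*k + 2) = (k - 3)^2*(k - 1)*(k + 1)*(k - 2)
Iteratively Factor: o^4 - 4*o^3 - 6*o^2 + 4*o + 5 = (o + 1)*(o^3 - 5*o^2 - o + 5) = (o + 1)^2*(o^2 - 6*o + 5) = (o - 5)*(o + 1)^2*(o - 1)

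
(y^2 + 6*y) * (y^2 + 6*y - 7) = y^4 + 12*y^3 + 29*y^2 - 42*y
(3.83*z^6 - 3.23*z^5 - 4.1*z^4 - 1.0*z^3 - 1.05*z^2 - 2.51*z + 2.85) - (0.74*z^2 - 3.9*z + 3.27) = 3.83*z^6 - 3.23*z^5 - 4.1*z^4 - 1.0*z^3 - 1.79*z^2 + 1.39*z - 0.42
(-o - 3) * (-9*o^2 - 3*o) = 9*o^3 + 30*o^2 + 9*o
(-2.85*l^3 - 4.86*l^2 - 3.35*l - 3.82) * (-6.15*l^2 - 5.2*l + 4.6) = 17.5275*l^5 + 44.709*l^4 + 32.7645*l^3 + 18.557*l^2 + 4.454*l - 17.572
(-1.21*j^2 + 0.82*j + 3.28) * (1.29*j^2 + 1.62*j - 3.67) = -1.5609*j^4 - 0.9024*j^3 + 10.0003*j^2 + 2.3042*j - 12.0376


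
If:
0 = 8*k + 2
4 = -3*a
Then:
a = -4/3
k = -1/4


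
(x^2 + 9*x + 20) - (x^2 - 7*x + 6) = 16*x + 14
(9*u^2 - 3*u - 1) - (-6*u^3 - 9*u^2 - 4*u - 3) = 6*u^3 + 18*u^2 + u + 2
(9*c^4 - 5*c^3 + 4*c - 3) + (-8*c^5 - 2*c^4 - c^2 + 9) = -8*c^5 + 7*c^4 - 5*c^3 - c^2 + 4*c + 6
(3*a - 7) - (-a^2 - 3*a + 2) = a^2 + 6*a - 9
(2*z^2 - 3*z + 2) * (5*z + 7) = 10*z^3 - z^2 - 11*z + 14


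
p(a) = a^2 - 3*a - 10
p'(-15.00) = -33.00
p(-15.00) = 260.00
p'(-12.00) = -27.00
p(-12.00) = 170.00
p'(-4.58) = -12.16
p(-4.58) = 24.72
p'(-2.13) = -7.26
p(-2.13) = 0.93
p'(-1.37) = -5.74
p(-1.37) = -4.01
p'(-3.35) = -9.70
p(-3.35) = 11.27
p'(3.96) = 4.92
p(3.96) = -6.20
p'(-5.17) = -13.34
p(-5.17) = 32.24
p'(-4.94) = -12.88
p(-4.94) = 29.22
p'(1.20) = -0.60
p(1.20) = -12.16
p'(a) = 2*a - 3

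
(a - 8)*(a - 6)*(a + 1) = a^3 - 13*a^2 + 34*a + 48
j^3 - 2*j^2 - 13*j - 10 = (j - 5)*(j + 1)*(j + 2)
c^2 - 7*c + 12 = (c - 4)*(c - 3)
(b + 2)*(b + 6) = b^2 + 8*b + 12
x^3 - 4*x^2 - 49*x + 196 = (x - 7)*(x - 4)*(x + 7)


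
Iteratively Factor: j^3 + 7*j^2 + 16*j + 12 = (j + 3)*(j^2 + 4*j + 4) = (j + 2)*(j + 3)*(j + 2)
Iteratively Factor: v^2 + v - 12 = (v - 3)*(v + 4)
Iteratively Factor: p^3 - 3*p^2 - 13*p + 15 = (p - 5)*(p^2 + 2*p - 3) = (p - 5)*(p - 1)*(p + 3)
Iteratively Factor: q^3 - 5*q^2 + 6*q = (q - 2)*(q^2 - 3*q) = q*(q - 2)*(q - 3)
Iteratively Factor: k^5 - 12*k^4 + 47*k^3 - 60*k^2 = (k - 5)*(k^4 - 7*k^3 + 12*k^2) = (k - 5)*(k - 4)*(k^3 - 3*k^2) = k*(k - 5)*(k - 4)*(k^2 - 3*k) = k*(k - 5)*(k - 4)*(k - 3)*(k)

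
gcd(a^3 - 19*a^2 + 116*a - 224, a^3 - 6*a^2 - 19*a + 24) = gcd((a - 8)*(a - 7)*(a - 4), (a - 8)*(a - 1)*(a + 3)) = a - 8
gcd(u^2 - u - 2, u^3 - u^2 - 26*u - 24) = u + 1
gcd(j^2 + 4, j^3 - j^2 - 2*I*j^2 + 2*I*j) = j - 2*I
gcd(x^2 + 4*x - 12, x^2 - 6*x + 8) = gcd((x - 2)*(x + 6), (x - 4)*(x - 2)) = x - 2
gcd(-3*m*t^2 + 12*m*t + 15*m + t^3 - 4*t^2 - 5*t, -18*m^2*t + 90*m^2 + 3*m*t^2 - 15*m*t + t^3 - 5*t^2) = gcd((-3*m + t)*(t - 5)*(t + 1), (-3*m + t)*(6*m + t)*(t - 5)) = -3*m*t + 15*m + t^2 - 5*t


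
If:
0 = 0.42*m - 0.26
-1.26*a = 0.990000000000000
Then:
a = -0.79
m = 0.62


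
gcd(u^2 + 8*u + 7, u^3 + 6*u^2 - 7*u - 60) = 1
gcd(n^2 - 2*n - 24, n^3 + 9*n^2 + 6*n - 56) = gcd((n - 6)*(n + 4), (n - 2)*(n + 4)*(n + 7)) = n + 4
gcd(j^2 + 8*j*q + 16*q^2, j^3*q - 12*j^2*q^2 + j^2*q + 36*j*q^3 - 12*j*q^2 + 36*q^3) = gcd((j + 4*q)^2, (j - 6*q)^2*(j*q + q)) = 1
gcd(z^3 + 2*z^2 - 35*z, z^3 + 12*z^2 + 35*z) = z^2 + 7*z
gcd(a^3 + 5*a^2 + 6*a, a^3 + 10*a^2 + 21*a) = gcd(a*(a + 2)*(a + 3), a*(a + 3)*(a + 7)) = a^2 + 3*a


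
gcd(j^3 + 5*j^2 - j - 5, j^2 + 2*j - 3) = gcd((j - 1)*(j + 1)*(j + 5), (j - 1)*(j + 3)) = j - 1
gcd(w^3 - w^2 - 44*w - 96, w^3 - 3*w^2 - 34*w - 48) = w^2 - 5*w - 24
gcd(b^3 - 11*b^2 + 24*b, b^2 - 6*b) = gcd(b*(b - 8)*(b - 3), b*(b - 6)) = b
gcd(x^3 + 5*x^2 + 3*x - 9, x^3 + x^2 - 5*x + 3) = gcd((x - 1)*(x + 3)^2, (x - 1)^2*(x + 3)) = x^2 + 2*x - 3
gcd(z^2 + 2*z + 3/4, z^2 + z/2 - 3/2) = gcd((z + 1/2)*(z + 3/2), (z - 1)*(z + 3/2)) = z + 3/2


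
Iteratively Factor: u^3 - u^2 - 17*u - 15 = (u + 1)*(u^2 - 2*u - 15) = (u - 5)*(u + 1)*(u + 3)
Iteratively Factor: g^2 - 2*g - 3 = (g + 1)*(g - 3)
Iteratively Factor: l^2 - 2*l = (l - 2)*(l)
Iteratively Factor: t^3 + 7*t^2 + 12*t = (t + 4)*(t^2 + 3*t) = t*(t + 4)*(t + 3)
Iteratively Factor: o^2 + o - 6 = (o - 2)*(o + 3)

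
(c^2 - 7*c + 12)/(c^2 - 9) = (c - 4)/(c + 3)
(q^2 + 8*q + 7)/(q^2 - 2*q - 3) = (q + 7)/(q - 3)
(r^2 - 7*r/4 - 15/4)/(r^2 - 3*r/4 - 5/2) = (r - 3)/(r - 2)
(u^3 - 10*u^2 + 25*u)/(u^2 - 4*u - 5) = u*(u - 5)/(u + 1)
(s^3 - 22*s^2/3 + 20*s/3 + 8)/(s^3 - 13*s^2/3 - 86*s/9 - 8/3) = 3*(3*s^2 - 4*s - 4)/(9*s^2 + 15*s + 4)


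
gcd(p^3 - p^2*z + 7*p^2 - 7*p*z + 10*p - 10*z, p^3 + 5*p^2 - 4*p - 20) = p^2 + 7*p + 10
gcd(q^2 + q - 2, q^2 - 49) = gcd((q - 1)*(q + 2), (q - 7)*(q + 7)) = 1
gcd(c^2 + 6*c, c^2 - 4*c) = c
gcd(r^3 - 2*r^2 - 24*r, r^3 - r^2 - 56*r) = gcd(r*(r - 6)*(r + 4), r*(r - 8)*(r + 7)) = r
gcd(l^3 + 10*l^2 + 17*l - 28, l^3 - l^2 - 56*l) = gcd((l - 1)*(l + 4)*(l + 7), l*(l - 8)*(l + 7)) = l + 7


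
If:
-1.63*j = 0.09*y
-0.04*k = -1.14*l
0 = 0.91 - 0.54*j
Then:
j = 1.69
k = 28.5*l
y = -30.52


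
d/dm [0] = 0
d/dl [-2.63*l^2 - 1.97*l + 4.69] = -5.26*l - 1.97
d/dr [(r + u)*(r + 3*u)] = 2*r + 4*u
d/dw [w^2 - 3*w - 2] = 2*w - 3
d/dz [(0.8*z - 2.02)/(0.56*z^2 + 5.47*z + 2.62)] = (-0.448*z^2 + 2.2624*z + 13.1454)/(0.3136*z^4 + 6.1264*z^3 + 32.8553*z^2 + 28.6628*z + 6.8644)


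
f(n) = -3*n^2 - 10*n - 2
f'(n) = -6*n - 10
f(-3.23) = -1.00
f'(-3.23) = 9.38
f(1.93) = -32.47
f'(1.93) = -21.58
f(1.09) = -16.46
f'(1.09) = -16.54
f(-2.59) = 3.78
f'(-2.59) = 5.54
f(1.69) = -27.47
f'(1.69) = -20.14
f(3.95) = -88.31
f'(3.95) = -33.70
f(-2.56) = 3.94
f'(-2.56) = 5.36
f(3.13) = -62.69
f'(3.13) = -28.78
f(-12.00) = -314.00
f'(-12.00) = 62.00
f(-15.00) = -527.00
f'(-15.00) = 80.00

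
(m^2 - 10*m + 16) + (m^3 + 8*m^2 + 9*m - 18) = m^3 + 9*m^2 - m - 2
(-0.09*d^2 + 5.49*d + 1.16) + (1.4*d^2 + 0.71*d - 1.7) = 1.31*d^2 + 6.2*d - 0.54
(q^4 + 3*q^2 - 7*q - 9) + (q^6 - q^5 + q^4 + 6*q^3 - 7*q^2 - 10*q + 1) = q^6 - q^5 + 2*q^4 + 6*q^3 - 4*q^2 - 17*q - 8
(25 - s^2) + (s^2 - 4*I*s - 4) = -4*I*s + 21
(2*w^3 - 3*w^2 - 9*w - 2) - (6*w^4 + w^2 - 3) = -6*w^4 + 2*w^3 - 4*w^2 - 9*w + 1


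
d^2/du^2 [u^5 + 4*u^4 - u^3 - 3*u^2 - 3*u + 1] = 20*u^3 + 48*u^2 - 6*u - 6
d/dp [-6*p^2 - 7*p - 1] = -12*p - 7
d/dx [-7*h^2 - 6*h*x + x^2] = -6*h + 2*x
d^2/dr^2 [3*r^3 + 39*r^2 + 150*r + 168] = 18*r + 78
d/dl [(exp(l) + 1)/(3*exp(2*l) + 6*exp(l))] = (-2*(exp(l) + 1)^2 + (exp(l) + 2)*exp(l))*exp(-l)/(3*(exp(l) + 2)^2)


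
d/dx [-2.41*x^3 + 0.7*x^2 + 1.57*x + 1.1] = -7.23*x^2 + 1.4*x + 1.57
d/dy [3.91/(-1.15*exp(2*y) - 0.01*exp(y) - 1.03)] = (8.993*exp(y) + 0.0391)*exp(y)/(1.15*exp(2*y) + 0.01*exp(y) + 1.03)^2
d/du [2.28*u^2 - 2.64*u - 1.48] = 4.56*u - 2.64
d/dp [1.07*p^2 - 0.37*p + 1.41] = 2.14*p - 0.37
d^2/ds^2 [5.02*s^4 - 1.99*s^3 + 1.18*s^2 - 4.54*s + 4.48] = 60.24*s^2 - 11.94*s + 2.36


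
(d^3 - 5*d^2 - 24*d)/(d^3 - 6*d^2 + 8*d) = (d^2 - 5*d - 24)/(d^2 - 6*d + 8)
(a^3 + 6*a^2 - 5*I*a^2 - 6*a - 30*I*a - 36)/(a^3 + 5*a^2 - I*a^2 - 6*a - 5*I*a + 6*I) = (a^2 - 5*I*a - 6)/(a^2 - a*(1 + I) + I)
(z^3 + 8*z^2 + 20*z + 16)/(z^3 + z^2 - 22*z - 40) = (z + 2)/(z - 5)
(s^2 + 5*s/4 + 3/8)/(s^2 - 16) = (8*s^2 + 10*s + 3)/(8*(s^2 - 16))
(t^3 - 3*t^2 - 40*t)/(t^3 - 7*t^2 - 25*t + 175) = t*(t - 8)/(t^2 - 12*t + 35)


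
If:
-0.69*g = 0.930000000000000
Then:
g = -1.35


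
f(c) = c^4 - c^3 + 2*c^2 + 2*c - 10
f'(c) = 4*c^3 - 3*c^2 + 4*c + 2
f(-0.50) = -10.31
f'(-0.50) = -1.25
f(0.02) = -9.96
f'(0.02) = 2.08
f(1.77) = 4.08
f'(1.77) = 21.86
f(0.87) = -6.83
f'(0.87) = 5.84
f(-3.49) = 198.24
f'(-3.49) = -218.53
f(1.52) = -0.51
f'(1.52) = 15.20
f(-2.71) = 73.11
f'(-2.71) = -110.48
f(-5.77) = 1345.56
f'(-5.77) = -889.36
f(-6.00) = 1562.00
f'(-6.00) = -994.00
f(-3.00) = 110.00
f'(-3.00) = -145.00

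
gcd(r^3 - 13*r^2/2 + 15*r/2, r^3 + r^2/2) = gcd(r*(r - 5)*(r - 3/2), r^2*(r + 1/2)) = r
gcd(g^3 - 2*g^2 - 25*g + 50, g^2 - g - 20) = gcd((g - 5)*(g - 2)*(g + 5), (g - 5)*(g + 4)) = g - 5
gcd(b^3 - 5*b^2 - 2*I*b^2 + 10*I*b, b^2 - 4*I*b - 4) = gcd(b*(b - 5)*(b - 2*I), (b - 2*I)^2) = b - 2*I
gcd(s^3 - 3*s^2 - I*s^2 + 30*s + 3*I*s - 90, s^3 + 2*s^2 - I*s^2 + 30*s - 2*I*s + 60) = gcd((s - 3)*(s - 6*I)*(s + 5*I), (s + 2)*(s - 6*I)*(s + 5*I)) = s^2 - I*s + 30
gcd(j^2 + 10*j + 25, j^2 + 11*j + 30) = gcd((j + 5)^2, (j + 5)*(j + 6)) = j + 5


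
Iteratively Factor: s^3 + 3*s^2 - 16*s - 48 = (s + 3)*(s^2 - 16) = (s + 3)*(s + 4)*(s - 4)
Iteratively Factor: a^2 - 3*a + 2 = (a - 2)*(a - 1)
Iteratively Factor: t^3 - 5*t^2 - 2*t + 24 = (t - 4)*(t^2 - t - 6) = (t - 4)*(t - 3)*(t + 2)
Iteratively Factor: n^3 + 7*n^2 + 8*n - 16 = (n - 1)*(n^2 + 8*n + 16) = (n - 1)*(n + 4)*(n + 4)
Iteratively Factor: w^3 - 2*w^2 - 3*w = (w)*(w^2 - 2*w - 3) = w*(w + 1)*(w - 3)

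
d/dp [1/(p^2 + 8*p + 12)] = 2*(-p - 4)/(p^2 + 8*p + 12)^2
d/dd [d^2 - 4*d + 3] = 2*d - 4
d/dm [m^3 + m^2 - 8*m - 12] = 3*m^2 + 2*m - 8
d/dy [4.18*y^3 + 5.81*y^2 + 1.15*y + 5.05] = 12.54*y^2 + 11.62*y + 1.15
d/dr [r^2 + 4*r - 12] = 2*r + 4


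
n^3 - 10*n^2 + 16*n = n*(n - 8)*(n - 2)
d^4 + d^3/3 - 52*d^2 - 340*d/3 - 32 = (d - 8)*(d + 1/3)*(d + 2)*(d + 6)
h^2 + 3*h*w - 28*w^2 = (h - 4*w)*(h + 7*w)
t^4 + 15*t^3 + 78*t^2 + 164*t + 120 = (t + 2)^2*(t + 5)*(t + 6)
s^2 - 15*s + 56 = (s - 8)*(s - 7)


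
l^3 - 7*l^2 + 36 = (l - 6)*(l - 3)*(l + 2)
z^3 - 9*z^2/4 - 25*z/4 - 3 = (z - 4)*(z + 3/4)*(z + 1)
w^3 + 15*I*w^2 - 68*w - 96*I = (w + 3*I)*(w + 4*I)*(w + 8*I)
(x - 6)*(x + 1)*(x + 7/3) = x^3 - 8*x^2/3 - 53*x/3 - 14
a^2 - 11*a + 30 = (a - 6)*(a - 5)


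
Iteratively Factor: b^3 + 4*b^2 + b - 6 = (b + 3)*(b^2 + b - 2) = (b + 2)*(b + 3)*(b - 1)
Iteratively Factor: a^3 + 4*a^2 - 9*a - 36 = (a + 3)*(a^2 + a - 12) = (a + 3)*(a + 4)*(a - 3)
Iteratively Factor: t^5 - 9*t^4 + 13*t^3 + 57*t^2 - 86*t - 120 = (t - 4)*(t^4 - 5*t^3 - 7*t^2 + 29*t + 30) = (t - 4)*(t + 2)*(t^3 - 7*t^2 + 7*t + 15) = (t - 5)*(t - 4)*(t + 2)*(t^2 - 2*t - 3) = (t - 5)*(t - 4)*(t + 1)*(t + 2)*(t - 3)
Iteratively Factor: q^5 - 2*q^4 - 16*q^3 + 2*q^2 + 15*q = (q + 1)*(q^4 - 3*q^3 - 13*q^2 + 15*q) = (q + 1)*(q + 3)*(q^3 - 6*q^2 + 5*q) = q*(q + 1)*(q + 3)*(q^2 - 6*q + 5) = q*(q - 1)*(q + 1)*(q + 3)*(q - 5)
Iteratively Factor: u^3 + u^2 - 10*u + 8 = (u - 1)*(u^2 + 2*u - 8) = (u - 2)*(u - 1)*(u + 4)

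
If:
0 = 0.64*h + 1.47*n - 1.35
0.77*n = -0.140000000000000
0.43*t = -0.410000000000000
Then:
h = 2.53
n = -0.18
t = -0.95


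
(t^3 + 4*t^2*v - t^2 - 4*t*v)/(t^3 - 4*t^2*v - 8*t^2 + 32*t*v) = (t^2 + 4*t*v - t - 4*v)/(t^2 - 4*t*v - 8*t + 32*v)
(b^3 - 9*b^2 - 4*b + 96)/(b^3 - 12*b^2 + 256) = (b^2 - b - 12)/(b^2 - 4*b - 32)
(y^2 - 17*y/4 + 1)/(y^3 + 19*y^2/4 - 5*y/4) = (y - 4)/(y*(y + 5))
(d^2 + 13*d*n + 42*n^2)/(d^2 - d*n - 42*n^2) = (d + 7*n)/(d - 7*n)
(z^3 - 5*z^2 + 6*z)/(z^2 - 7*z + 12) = z*(z - 2)/(z - 4)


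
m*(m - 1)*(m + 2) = m^3 + m^2 - 2*m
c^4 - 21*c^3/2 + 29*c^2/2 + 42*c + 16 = (c - 8)*(c - 4)*(c + 1/2)*(c + 1)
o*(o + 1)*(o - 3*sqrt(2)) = o^3 - 3*sqrt(2)*o^2 + o^2 - 3*sqrt(2)*o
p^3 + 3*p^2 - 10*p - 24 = (p - 3)*(p + 2)*(p + 4)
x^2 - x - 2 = (x - 2)*(x + 1)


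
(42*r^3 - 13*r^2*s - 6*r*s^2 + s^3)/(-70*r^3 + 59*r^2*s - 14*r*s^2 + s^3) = (-3*r - s)/(5*r - s)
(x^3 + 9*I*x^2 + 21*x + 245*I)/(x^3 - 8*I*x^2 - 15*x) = (x^2 + 14*I*x - 49)/(x*(x - 3*I))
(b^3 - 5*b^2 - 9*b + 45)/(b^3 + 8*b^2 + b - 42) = (b^2 - 8*b + 15)/(b^2 + 5*b - 14)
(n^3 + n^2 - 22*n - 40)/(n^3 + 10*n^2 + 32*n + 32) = (n - 5)/(n + 4)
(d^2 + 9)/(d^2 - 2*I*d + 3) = (d + 3*I)/(d + I)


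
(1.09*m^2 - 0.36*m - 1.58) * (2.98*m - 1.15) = 3.2482*m^3 - 2.3263*m^2 - 4.2944*m + 1.817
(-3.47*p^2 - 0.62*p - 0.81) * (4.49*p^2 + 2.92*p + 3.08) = -15.5803*p^4 - 12.9162*p^3 - 16.1349*p^2 - 4.2748*p - 2.4948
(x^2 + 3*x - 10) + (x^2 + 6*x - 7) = 2*x^2 + 9*x - 17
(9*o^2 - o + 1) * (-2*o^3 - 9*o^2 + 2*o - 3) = -18*o^5 - 79*o^4 + 25*o^3 - 38*o^2 + 5*o - 3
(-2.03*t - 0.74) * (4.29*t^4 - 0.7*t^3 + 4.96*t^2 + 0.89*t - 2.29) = -8.7087*t^5 - 1.7536*t^4 - 9.5508*t^3 - 5.4771*t^2 + 3.9901*t + 1.6946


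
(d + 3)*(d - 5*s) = d^2 - 5*d*s + 3*d - 15*s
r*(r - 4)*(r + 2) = r^3 - 2*r^2 - 8*r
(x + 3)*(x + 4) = x^2 + 7*x + 12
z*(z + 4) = z^2 + 4*z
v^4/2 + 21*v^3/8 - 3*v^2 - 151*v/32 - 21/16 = (v/2 + 1/4)*(v - 7/4)*(v + 1/2)*(v + 6)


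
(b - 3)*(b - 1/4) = b^2 - 13*b/4 + 3/4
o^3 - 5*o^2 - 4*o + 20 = (o - 5)*(o - 2)*(o + 2)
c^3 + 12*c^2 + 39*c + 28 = (c + 1)*(c + 4)*(c + 7)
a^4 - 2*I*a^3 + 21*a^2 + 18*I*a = a*(a - 6*I)*(a + I)*(a + 3*I)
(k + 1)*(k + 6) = k^2 + 7*k + 6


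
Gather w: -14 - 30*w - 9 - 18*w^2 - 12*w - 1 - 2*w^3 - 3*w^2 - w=-2*w^3 - 21*w^2 - 43*w - 24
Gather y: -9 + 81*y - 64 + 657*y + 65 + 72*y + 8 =810*y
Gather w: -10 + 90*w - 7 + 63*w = 153*w - 17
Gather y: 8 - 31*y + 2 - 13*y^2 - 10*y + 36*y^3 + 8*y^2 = 36*y^3 - 5*y^2 - 41*y + 10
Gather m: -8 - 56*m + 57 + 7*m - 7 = 42 - 49*m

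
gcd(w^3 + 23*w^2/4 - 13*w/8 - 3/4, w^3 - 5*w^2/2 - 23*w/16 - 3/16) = w + 1/4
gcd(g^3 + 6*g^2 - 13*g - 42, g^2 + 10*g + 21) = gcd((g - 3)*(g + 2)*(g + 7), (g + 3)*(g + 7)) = g + 7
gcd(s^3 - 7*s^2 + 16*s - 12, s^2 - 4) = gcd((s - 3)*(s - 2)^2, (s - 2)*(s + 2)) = s - 2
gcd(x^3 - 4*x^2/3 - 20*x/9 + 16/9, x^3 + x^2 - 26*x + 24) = 1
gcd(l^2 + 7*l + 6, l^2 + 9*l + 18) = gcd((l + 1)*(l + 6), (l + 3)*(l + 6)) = l + 6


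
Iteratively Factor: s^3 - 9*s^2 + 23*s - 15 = (s - 1)*(s^2 - 8*s + 15) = (s - 5)*(s - 1)*(s - 3)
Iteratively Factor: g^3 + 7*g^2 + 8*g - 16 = (g - 1)*(g^2 + 8*g + 16) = (g - 1)*(g + 4)*(g + 4)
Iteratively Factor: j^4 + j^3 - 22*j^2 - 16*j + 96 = (j + 4)*(j^3 - 3*j^2 - 10*j + 24) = (j - 2)*(j + 4)*(j^2 - j - 12) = (j - 4)*(j - 2)*(j + 4)*(j + 3)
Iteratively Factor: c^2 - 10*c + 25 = (c - 5)*(c - 5)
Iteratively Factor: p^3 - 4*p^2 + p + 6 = (p + 1)*(p^2 - 5*p + 6) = (p - 2)*(p + 1)*(p - 3)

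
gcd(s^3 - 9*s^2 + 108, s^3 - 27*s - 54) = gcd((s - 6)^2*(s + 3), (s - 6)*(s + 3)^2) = s^2 - 3*s - 18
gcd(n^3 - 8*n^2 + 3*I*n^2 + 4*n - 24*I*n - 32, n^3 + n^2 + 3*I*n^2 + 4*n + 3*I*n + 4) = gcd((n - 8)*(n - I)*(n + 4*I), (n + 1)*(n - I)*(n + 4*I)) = n^2 + 3*I*n + 4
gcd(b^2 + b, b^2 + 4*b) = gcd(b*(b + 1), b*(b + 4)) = b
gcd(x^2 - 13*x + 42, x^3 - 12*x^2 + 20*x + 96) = x - 6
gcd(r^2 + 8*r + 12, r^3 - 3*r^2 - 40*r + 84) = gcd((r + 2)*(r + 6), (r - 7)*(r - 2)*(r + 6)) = r + 6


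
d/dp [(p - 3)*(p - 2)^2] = (p - 2)*(3*p - 8)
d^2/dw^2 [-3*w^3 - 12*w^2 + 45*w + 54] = -18*w - 24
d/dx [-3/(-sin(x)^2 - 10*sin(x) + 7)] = -6*(sin(x) + 5)*cos(x)/(sin(x)^2 + 10*sin(x) - 7)^2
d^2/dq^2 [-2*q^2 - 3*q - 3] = -4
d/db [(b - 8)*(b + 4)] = 2*b - 4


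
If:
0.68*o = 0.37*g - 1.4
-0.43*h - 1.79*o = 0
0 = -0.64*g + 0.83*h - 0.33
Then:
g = 2.69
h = 2.47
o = -0.59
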